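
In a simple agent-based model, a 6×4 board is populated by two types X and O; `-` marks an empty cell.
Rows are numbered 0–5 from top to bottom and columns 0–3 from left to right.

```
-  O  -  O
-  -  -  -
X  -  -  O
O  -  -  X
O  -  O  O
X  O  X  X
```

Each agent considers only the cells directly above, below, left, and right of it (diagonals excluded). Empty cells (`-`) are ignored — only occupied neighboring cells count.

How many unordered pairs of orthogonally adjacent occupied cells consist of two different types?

8

Scan each occupied cell's neighbors to the right and below so each pair is counted once.
Row 2: X(2,0)–O(3,0)≠ O(2,3)–X(3,3)≠  → 2/2 unlike.
Row 3: O(3,0)–O(4,0)= X(3,3)–O(4,3)≠  → 1/2 unlike.
Row 4: O(4,0)–X(5,0)≠ O(4,2)–O(4,3)= O(4,2)–X(5,2)≠ O(4,3)–X(5,3)≠  → 3/4 unlike.
Row 5: X(5,0)–O(5,1)≠ O(5,1)–X(5,2)≠ X(5,2)–X(5,3)=  → 2/3 unlike.
Total adjacent occupied pairs: 11; unlike-type pairs: 8.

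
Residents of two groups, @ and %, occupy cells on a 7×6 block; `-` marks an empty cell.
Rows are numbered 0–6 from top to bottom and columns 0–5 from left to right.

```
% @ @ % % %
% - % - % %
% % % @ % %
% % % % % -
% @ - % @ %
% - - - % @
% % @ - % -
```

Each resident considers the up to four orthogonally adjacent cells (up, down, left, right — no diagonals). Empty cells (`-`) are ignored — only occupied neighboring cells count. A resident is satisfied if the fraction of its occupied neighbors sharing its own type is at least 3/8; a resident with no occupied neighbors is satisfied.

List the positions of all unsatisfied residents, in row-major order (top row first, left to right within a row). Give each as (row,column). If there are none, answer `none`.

(0,2), (2,3), (4,1), (4,4), (4,5), (5,4), (5,5), (6,2)

(0,0)% 1/2 satisfied
(0,1)@ 1/2 satisfied
(0,2)@ 1/3 not
(0,3)% 1/2 satisfied
(0,4)% 3/3 satisfied
(0,5)% 2/2 satisfied
(1,0)% 2/2 satisfied
(1,2)% 1/2 satisfied
(1,4)% 3/3 satisfied
(1,5)% 3/3 satisfied
(2,0)% 3/3 satisfied
(2,1)% 3/3 satisfied
(2,2)% 3/4 satisfied
(2,3)@ 0/3 not
(2,4)% 3/4 satisfied
(2,5)% 2/2 satisfied
(3,0)% 3/3 satisfied
(3,1)% 3/4 satisfied
(3,2)% 3/3 satisfied
(3,3)% 3/4 satisfied
(3,4)% 2/3 satisfied
(4,0)% 2/3 satisfied
(4,1)@ 0/2 not
(4,3)% 1/2 satisfied
(4,4)@ 0/4 not
(4,5)% 0/2 not
(5,0)% 2/2 satisfied
(5,4)% 1/3 not
(5,5)@ 0/2 not
(6,0)% 2/2 satisfied
(6,1)% 1/2 satisfied
(6,2)@ 0/1 not
(6,4)% 1/1 satisfied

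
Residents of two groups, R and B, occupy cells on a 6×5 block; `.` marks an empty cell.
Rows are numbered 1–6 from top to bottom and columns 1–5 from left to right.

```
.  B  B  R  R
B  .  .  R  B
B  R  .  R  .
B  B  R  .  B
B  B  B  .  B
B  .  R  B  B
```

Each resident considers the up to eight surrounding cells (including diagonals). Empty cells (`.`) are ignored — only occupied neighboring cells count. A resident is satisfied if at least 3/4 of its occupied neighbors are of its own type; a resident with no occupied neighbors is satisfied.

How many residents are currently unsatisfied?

Row 1: (1,2)B 2/2 satisfied · (1,3)B 1/3 not · (1,4)R 2/4 not · (1,5)R 2/3 not
Row 2: (2,1)B 2/3 not · (2,4)R 3/5 not · (2,5)B 0/4 not
Row 3: (3,1)B 3/4 satisfied · (3,2)R 1/5 not · (3,4)R 2/4 not
Row 4: (4,1)B 4/5 satisfied · (4,2)B 5/7 not · (4,3)R 2/5 not · (4,5)B 1/2 not
Row 5: (5,1)B 4/4 satisfied · (5,2)B 5/7 not · (5,3)B 3/5 not · (5,5)B 3/3 satisfied
Row 6: (6,1)B 2/2 satisfied · (6,3)R 0/3 not · (6,4)B 3/4 satisfied · (6,5)B 2/2 satisfied
Unsatisfied: (1,3), (1,4), (1,5), (2,1), (2,4), (2,5), (3,2), (3,4), (4,2), (4,3), (4,5), (5,2), (5,3), (6,3) — 14 in total.

14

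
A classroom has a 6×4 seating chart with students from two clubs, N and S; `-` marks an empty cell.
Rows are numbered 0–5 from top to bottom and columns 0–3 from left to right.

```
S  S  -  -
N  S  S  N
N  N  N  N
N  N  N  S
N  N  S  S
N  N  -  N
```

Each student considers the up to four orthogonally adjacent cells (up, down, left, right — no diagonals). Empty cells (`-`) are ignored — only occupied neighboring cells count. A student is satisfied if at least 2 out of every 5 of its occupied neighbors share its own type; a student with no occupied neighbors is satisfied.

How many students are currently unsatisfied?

(0,0)S 1/2 ok
(0,1)S 2/2 ok
(1,0)N 1/3 unhappy
(1,1)S 2/4 ok
(1,2)S 1/3 unhappy
(1,3)N 1/2 ok
(2,0)N 3/3 ok
(2,1)N 3/4 ok
(2,2)N 3/4 ok
(2,3)N 2/3 ok
(3,0)N 3/3 ok
(3,1)N 4/4 ok
(3,2)N 2/4 ok
(3,3)S 1/3 unhappy
(4,0)N 3/3 ok
(4,1)N 3/4 ok
(4,2)S 1/3 unhappy
(4,3)S 2/3 ok
(5,0)N 2/2 ok
(5,1)N 2/2 ok
(5,3)N 0/1 unhappy
Unsatisfied: (1,0), (1,2), (3,3), (4,2), (5,3) — 5 in total.

5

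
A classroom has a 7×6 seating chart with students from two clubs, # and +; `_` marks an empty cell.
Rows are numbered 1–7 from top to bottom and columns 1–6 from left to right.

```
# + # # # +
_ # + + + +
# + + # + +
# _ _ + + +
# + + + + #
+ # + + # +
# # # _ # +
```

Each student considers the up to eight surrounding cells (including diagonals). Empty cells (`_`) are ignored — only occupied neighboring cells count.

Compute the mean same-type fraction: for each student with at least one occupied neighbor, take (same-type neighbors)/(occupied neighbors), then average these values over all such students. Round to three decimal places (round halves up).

(1,1)# 1/2
(1,2)+ 1/4
(1,3)# 2/5
(1,4)# 2/5
(1,5)# 1/5
(1,6)+ 2/3
(2,2)# 3/7
(2,3)+ 4/8
(2,4)+ 4/8
(2,5)+ 5/8
(2,6)+ 4/5
(3,1)# 2/3
(3,2)+ 2/5
(3,3)+ 4/6
(3,4)# 0/7
(3,5)+ 7/8
(3,6)+ 5/5
(4,1)# 2/4
(4,4)+ 6/7
(4,5)+ 6/8
(4,6)+ 4/5
(5,1)# 2/4
(5,2)+ 3/6
(5,3)+ 5/6
(5,4)+ 6/7
(5,5)+ 6/8
(5,6)# 1/5
(6,1)+ 1/5
(6,2)# 4/8
(6,3)+ 4/7
(6,4)+ 4/7
(6,5)# 2/7
(6,6)+ 2/5
(7,1)# 2/3
(7,2)# 3/5
(7,3)# 2/4
(7,5)# 1/4
(7,6)+ 1/3
Sum over 38 students: 1/2 + 1/4 + 2/5 + 2/5 + 1/5 + 2/3 + 3/7 + 4/8 + 4/8 + 5/8 + 4/5 + 2/3 + 2/5 + 4/6 + 0/7 + 7/8 + 5/5 + 2/4 + 6/7 + 6/8 + 4/5 + 2/4 + 3/6 + 5/6 + 6/7 + 6/8 + 1/5 + 1/5 + 4/8 + 4/7 + 4/7 + 2/7 + 2/5 + 2/3 + 3/5 + 2/4 + 1/4 + 1/3 = 2132/105; mean = 2132/105 ÷ 38 = 1066/1995 = 0.534335… → 0.534.

0.534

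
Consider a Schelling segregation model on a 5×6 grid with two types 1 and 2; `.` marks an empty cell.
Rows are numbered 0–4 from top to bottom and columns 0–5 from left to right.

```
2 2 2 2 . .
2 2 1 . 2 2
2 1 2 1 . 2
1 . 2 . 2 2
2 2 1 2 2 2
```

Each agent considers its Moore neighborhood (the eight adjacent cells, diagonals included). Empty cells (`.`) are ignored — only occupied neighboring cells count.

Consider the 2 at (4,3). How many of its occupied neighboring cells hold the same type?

3

Occupied neighbors of (4,3): (3,2)=2, (3,4)=2, (4,2)=1, (4,4)=2.
Same type (2): 3 of 4.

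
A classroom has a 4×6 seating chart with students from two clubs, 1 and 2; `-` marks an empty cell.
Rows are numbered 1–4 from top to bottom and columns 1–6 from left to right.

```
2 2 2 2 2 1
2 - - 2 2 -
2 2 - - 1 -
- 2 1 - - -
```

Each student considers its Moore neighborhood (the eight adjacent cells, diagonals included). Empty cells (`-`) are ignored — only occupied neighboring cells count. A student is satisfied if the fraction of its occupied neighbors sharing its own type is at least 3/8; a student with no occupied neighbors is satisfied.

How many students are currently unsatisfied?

3

(1,1)2 2/2 satisfied
(1,2)2 3/3 satisfied
(1,3)2 3/3 satisfied
(1,4)2 4/4 satisfied
(1,5)2 3/4 satisfied
(1,6)1 0/2 not
(2,1)2 4/4 satisfied
(2,4)2 4/5 satisfied
(2,5)2 3/5 satisfied
(3,1)2 3/3 satisfied
(3,2)2 3/4 satisfied
(3,5)1 0/2 not
(4,2)2 2/3 satisfied
(4,3)1 0/2 not
Unsatisfied: (1,6), (3,5), (4,3) — 3 in total.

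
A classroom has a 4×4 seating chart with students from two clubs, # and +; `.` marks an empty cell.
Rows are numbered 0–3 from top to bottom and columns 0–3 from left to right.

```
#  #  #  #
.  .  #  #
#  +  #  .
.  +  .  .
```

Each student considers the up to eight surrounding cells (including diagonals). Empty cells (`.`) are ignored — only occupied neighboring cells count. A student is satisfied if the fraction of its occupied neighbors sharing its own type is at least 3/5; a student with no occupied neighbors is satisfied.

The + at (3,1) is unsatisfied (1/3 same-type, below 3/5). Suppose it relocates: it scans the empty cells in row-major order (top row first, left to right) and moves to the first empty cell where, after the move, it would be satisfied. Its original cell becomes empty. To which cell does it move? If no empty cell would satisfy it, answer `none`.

none

Vacating (3,1). Empty cells in order:
  (1,0): 1/4 same-type → still unsatisfied.
  (1,1): 1/7 same-type → still unsatisfied.
  (2,3): 0/3 same-type → still unsatisfied.
  (3,0): 1/2 same-type → still unsatisfied.
  (3,2): 1/2 same-type → still unsatisfied.
  (3,3): 0/1 same-type → still unsatisfied.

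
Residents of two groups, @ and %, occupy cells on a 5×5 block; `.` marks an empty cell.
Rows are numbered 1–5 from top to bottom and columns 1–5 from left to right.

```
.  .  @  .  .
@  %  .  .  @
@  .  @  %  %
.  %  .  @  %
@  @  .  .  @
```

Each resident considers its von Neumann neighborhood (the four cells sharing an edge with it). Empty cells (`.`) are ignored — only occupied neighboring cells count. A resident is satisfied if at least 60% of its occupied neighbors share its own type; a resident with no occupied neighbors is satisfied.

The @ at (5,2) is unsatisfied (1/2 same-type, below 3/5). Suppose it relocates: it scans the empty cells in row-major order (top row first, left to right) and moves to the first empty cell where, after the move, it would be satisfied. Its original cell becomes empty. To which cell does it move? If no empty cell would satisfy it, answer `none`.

Vacating (5,2). Empty cells in order:
  (1,1): 1/1 same-type → satisfied — stop here.

(1,1)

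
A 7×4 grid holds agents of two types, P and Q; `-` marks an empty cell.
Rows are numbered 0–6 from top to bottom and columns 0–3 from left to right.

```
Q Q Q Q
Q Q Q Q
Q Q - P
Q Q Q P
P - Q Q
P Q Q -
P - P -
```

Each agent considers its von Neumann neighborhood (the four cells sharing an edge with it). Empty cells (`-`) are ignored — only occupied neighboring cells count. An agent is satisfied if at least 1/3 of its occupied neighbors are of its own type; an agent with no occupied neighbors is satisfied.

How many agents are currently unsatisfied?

1

Row 0: (0,0)Q 2/2 ok · (0,1)Q 3/3 ok · (0,2)Q 3/3 ok · (0,3)Q 2/2 ok
Row 1: (1,0)Q 3/3 ok · (1,1)Q 4/4 ok · (1,2)Q 3/3 ok · (1,3)Q 2/3 ok
Row 2: (2,0)Q 3/3 ok · (2,1)Q 3/3 ok · (2,3)P 1/2 ok
Row 3: (3,0)Q 2/3 ok · (3,1)Q 3/3 ok · (3,2)Q 2/3 ok · (3,3)P 1/3 ok
Row 4: (4,0)P 1/2 ok · (4,2)Q 3/3 ok · (4,3)Q 1/2 ok
Row 5: (5,0)P 2/3 ok · (5,1)Q 1/2 ok · (5,2)Q 2/3 ok
Row 6: (6,0)P 1/1 ok · (6,2)P 0/1 unhappy
Unsatisfied: (6,2) — 1 in total.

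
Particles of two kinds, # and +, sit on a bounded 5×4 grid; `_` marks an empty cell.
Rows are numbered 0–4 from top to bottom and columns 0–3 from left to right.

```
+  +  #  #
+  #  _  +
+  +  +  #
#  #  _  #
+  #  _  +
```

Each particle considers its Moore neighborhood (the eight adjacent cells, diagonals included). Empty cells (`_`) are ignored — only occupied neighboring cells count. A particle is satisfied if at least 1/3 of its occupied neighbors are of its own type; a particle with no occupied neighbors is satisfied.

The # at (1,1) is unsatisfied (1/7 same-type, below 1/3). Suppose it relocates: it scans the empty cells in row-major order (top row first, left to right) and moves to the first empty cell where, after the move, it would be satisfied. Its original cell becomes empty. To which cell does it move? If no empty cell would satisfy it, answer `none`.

Vacating (1,1). Empty cells in order:
  (1,2): 3/7 same-type → satisfied — stop here.

(1,2)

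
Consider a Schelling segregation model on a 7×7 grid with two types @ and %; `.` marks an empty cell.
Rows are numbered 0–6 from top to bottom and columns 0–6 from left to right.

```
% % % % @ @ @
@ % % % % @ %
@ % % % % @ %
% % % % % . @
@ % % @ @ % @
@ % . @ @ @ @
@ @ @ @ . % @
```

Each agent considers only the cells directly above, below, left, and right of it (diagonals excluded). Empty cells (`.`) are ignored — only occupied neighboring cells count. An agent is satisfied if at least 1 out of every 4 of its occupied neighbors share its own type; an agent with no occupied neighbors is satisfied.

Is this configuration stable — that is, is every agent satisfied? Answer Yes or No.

(0,0)% 1/2 satisfied
(0,1)% 3/3 satisfied
(0,2)% 3/3 satisfied
(0,3)% 2/3 satisfied
(0,4)@ 1/3 satisfied
(0,5)@ 3/3 satisfied
(0,6)@ 1/2 satisfied
(1,0)@ 1/3 satisfied
(1,1)% 3/4 satisfied
(1,2)% 4/4 satisfied
(1,3)% 4/4 satisfied
(1,4)% 2/4 satisfied
(1,5)@ 2/4 satisfied
(1,6)% 1/3 satisfied
(2,0)@ 1/3 satisfied
(2,1)% 3/4 satisfied
(2,2)% 4/4 satisfied
(2,3)% 4/4 satisfied
(2,4)% 3/4 satisfied
(2,5)@ 1/3 satisfied
(2,6)% 1/3 satisfied
(3,0)% 1/3 satisfied
(3,1)% 4/4 satisfied
(3,2)% 4/4 satisfied
(3,3)% 3/4 satisfied
(3,4)% 2/3 satisfied
(3,6)@ 1/2 satisfied
(4,0)@ 1/3 satisfied
(4,1)% 3/4 satisfied
(4,2)% 2/3 satisfied
(4,3)@ 2/4 satisfied
(4,4)@ 2/4 satisfied
(4,5)% 0/3 not
(4,6)@ 2/3 satisfied
(5,0)@ 2/3 satisfied
(5,1)% 1/3 satisfied
(5,3)@ 3/3 satisfied
(5,4)@ 3/3 satisfied
(5,5)@ 2/4 satisfied
(5,6)@ 3/3 satisfied
(6,0)@ 2/2 satisfied
(6,1)@ 2/3 satisfied
(6,2)@ 2/2 satisfied
(6,3)@ 2/2 satisfied
(6,5)% 0/2 not
(6,6)@ 1/2 satisfied
For instance (4,5) has only 0/3 same-type neighbors, below 1/4.

No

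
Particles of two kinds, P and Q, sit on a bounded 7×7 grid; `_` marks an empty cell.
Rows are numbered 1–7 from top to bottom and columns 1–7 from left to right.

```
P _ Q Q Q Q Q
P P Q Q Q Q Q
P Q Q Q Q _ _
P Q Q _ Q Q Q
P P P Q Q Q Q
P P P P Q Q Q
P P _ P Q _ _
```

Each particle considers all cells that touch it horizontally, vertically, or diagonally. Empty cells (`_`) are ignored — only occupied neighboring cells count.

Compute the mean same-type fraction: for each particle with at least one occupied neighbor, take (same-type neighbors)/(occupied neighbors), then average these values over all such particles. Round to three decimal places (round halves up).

Row 1: (1,1)P 2/2 · (1,3)Q 3/4 · (1,4)Q 5/5 · (1,5)Q 5/5 · (1,6)Q 5/5 · (1,7)Q 3/3
Row 2: (2,1)P 3/4 · (2,2)P 3/7 · (2,3)Q 6/7 · (2,4)Q 8/8 · (2,5)Q 7/7 · (2,6)Q 6/6 · (2,7)Q 3/3
Row 3: (3,1)P 3/5 · (3,2)Q 4/8 · (3,3)Q 6/7 · (3,4)Q 7/7 · (3,5)Q 6/6
Row 4: (4,1)P 3/5 · (4,2)Q 3/8 · (4,3)Q 5/7 · (4,5)Q 6/6 · (4,6)Q 6/6 · (4,7)Q 3/3
Row 5: (5,1)P 4/5 · (5,2)P 6/8 · (5,3)P 4/7 · (5,4)Q 4/7 · (5,5)Q 6/7 · (5,6)Q 8/8 · (5,7)Q 5/5
Row 6: (6,1)P 5/5 · (6,2)P 7/7 · (6,3)P 6/7 · (6,4)P 3/7 · (6,5)Q 5/7 · (6,6)Q 6/6 · (6,7)Q 3/3
Row 7: (7,1)P 3/3 · (7,2)P 4/4 · (7,4)P 2/4 · (7,5)Q 2/4
Sum over 42 particles: 2/2 + 3/4 + 5/5 + 5/5 + 5/5 + 3/3 + 3/4 + 3/7 + 6/7 + 8/8 + 7/7 + 6/6 + 3/3 + 3/5 + 4/8 + 6/7 + 7/7 + 6/6 + 3/5 + 3/8 + 5/7 + 6/6 + 6/6 + 3/3 + 4/5 + 6/8 + 4/7 + 4/7 + 6/7 + 8/8 + 5/5 + 5/5 + 7/7 + 6/7 + 3/7 + 5/7 + 6/6 + 3/3 + 3/3 + 4/4 + 2/4 + 2/4 = 1959/56; mean = 1959/56 ÷ 42 = 653/784 = 0.832908… → 0.833.

0.833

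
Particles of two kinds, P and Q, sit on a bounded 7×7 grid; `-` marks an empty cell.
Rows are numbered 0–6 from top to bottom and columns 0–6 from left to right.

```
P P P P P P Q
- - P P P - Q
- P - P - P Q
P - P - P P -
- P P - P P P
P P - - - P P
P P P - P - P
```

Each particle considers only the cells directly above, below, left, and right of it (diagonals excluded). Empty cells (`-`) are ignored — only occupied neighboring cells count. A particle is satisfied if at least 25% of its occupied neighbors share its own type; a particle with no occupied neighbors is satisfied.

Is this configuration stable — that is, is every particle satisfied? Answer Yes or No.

Yes

Row 0: (0,0)P 1/1 ✓ · (0,1)P 2/2 ✓ · (0,2)P 3/3 ✓ · (0,3)P 3/3 ✓ · (0,4)P 3/3 ✓ · (0,5)P 1/2 ✓ · (0,6)Q 1/2 ✓
Row 1: (1,2)P 2/2 ✓ · (1,3)P 4/4 ✓ · (1,4)P 2/2 ✓ · (1,6)Q 2/2 ✓
Row 2: (2,1)P 0/0 ✓ · (2,3)P 1/1 ✓ · (2,5)P 1/2 ✓ · (2,6)Q 1/2 ✓
Row 3: (3,0)P 0/0 ✓ · (3,2)P 1/1 ✓ · (3,4)P 2/2 ✓ · (3,5)P 3/3 ✓
Row 4: (4,1)P 2/2 ✓ · (4,2)P 2/2 ✓ · (4,4)P 2/2 ✓ · (4,5)P 4/4 ✓ · (4,6)P 2/2 ✓
Row 5: (5,0)P 2/2 ✓ · (5,1)P 3/3 ✓ · (5,5)P 2/2 ✓ · (5,6)P 3/3 ✓
Row 6: (6,0)P 2/2 ✓ · (6,1)P 3/3 ✓ · (6,2)P 1/1 ✓ · (6,4)P 0/0 ✓ · (6,6)P 1/1 ✓
All meet the threshold, so the configuration is stable.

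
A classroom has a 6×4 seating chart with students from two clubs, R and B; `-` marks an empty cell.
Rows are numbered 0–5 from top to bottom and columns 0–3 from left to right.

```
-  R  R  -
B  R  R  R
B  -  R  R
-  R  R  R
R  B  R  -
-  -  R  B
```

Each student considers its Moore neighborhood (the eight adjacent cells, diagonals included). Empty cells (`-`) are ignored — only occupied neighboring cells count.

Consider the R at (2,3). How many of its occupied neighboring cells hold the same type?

Occupied neighbors of (2,3): (1,2)=R, (1,3)=R, (2,2)=R, (3,2)=R, (3,3)=R.
Same type (R): 5 of 5.

5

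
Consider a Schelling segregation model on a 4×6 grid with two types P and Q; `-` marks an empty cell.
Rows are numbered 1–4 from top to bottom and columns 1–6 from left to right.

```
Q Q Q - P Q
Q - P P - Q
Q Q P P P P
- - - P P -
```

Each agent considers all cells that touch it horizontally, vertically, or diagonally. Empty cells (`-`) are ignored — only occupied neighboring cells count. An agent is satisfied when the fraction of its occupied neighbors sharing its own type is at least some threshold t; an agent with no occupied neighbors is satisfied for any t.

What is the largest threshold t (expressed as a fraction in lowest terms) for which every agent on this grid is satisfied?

(1,1)Q 2/2
(1,2)Q 3/4
(1,3)Q 1/3
(1,5)P 1/3
(1,6)Q 1/2
(2,1)Q 4/4
(2,3)P 3/6
(2,4)P 5/6
(2,6)Q 1/4
(3,1)Q 2/2
(3,2)Q 2/4
(3,3)P 4/5
(3,4)P 6/6
(3,5)P 5/6
(3,6)P 2/3
(4,4)P 4/4
(4,5)P 4/4
The smallest same-type fraction is 1/4 at (2,6), which reduces to 1/4. Any threshold above that leaves this agent unsatisfied.

1/4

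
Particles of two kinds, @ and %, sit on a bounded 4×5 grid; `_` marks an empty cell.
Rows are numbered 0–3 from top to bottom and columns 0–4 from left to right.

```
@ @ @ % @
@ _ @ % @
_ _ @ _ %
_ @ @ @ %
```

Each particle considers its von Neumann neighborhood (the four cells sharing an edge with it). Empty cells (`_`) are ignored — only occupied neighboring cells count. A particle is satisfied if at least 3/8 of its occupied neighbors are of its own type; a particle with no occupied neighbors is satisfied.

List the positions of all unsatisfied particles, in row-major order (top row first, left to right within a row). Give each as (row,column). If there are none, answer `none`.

(0,0)@ 2/2 satisfied
(0,1)@ 2/2 satisfied
(0,2)@ 2/3 satisfied
(0,3)% 1/3 not
(0,4)@ 1/2 satisfied
(1,0)@ 1/1 satisfied
(1,2)@ 2/3 satisfied
(1,3)% 1/3 not
(1,4)@ 1/3 not
(2,2)@ 2/2 satisfied
(2,4)% 1/2 satisfied
(3,1)@ 1/1 satisfied
(3,2)@ 3/3 satisfied
(3,3)@ 1/2 satisfied
(3,4)% 1/2 satisfied

(0,3), (1,3), (1,4)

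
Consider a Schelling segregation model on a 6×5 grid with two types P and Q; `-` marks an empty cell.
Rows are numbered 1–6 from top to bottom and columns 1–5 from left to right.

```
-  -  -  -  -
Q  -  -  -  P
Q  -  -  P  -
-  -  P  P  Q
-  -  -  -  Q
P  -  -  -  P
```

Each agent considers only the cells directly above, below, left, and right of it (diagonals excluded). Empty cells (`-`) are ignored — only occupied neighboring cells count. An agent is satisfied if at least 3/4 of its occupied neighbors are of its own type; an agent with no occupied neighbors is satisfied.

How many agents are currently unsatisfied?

Row 2: (2,1)Q 1/1 ok · (2,5)P 0/0 ok
Row 3: (3,1)Q 1/1 ok · (3,4)P 1/1 ok
Row 4: (4,3)P 1/1 ok · (4,4)P 2/3 unhappy · (4,5)Q 1/2 unhappy
Row 5: (5,5)Q 1/2 unhappy
Row 6: (6,1)P 0/0 ok · (6,5)P 0/1 unhappy
Unsatisfied: (4,4), (4,5), (5,5), (6,5) — 4 in total.

4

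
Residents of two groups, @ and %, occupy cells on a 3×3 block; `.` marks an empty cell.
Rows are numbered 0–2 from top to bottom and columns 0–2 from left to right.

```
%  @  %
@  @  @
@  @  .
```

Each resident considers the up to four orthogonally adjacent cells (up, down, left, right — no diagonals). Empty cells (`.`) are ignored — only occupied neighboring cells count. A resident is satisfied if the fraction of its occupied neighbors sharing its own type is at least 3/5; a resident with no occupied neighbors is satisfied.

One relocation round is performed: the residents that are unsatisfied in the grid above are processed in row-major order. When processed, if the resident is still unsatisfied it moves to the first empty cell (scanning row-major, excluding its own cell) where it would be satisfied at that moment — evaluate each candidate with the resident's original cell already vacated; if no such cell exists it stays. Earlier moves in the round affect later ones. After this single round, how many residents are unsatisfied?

2

Initially unsatisfied (in order): (0,0), (0,1), (0,2), (1,2).
  (0,0): no empty cell satisfies it; stays.
  (0,1) → (2,2).
  (0,2): no empty cell satisfies it; stays.
  (1,2): now satisfied by earlier moves; stays.
Resulting grid:
% . %
@ @ @
@ @ @
Unsatisfied now: (0,0), (0,2).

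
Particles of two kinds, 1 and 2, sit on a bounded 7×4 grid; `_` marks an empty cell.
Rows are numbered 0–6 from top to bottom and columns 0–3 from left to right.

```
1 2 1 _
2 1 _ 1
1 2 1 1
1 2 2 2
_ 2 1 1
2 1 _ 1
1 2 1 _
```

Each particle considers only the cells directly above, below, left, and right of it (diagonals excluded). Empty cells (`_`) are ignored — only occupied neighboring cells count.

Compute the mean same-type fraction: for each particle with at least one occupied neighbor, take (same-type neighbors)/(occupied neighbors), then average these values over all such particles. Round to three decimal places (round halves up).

(0,0)1 0/2
(0,1)2 0/3
(0,2)1 0/1
(1,0)2 0/3
(1,1)1 0/3
(1,3)1 1/1
(2,0)1 1/3
(2,1)2 1/4
(2,2)1 1/3
(2,3)1 2/3
(3,0)1 1/2
(3,1)2 3/4
(3,2)2 2/4
(3,3)2 1/3
(4,1)2 1/3
(4,2)1 1/3
(4,3)1 2/3
(5,0)2 0/2
(5,1)1 0/3
(5,3)1 1/1
(6,0)1 0/2
(6,1)2 0/3
(6,2)1 0/1
Sum over 23 particles: 0/2 + 0/3 + 0/1 + 0/3 + 0/3 + 1/1 + 1/3 + 1/4 + 1/3 + 2/3 + 1/2 + 3/4 + 2/4 + 1/3 + 1/3 + 1/3 + 2/3 + 0/2 + 0/3 + 1/1 + 0/2 + 0/3 + 0/1 = 7; mean = 7 ÷ 23 = 7/23 = 0.304347… → 0.304.

0.304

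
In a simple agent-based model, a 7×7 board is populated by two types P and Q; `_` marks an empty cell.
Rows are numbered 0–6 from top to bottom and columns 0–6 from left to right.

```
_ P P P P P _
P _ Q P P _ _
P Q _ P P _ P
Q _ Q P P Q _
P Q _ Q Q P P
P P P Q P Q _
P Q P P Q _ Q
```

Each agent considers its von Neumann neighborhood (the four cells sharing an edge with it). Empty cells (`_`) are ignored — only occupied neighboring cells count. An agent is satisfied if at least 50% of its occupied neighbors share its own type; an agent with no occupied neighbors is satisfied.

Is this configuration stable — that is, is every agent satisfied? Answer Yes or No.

(0,1)P 1/1 satisfied
(0,2)P 2/3 satisfied
(0,3)P 3/3 satisfied
(0,4)P 3/3 satisfied
(0,5)P 1/1 satisfied
(1,0)P 1/1 satisfied
(1,2)Q 0/2 not
(1,3)P 3/4 satisfied
(1,4)P 3/3 satisfied
(2,0)P 1/3 not
(2,1)Q 0/1 not
(2,3)P 3/3 satisfied
(2,4)P 3/3 satisfied
(2,6)P 0/0 satisfied
(3,0)Q 0/2 not
(3,2)Q 0/1 not
(3,3)P 2/4 satisfied
(3,4)P 2/4 satisfied
(3,5)Q 0/2 not
(4,0)P 1/3 not
(4,1)Q 0/2 not
(4,3)Q 2/3 satisfied
(4,4)Q 1/4 not
(4,5)P 1/4 not
(4,6)P 1/1 satisfied
(5,0)P 3/3 satisfied
(5,1)P 2/4 satisfied
(5,2)P 2/3 satisfied
(5,3)Q 1/4 not
(5,4)P 0/4 not
(5,5)Q 0/2 not
(6,0)P 1/2 satisfied
(6,1)Q 0/3 not
(6,2)P 2/3 satisfied
(6,3)P 1/3 not
(6,4)Q 0/2 not
(6,6)Q 0/0 satisfied
For instance (1,2) has only 0/2 same-type neighbors, below 1/2.

No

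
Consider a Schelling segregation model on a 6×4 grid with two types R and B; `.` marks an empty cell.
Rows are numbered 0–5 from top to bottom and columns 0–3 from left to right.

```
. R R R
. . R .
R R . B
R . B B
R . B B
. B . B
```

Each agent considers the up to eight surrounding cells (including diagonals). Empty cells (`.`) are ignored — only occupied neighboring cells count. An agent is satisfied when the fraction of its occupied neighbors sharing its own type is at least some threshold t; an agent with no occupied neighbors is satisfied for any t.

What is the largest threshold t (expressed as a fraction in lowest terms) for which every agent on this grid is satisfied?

1/2

(0,1)R 2/2
(0,2)R 3/3
(0,3)R 2/2
(1,2)R 4/5
(2,0)R 2/2
(2,1)R 3/4
(2,3)B 2/3
(3,0)R 3/3
(3,2)B 4/5
(3,3)B 4/4
(4,0)R 1/2
(4,2)B 5/5
(4,3)B 4/4
(5,1)B 1/2
(5,3)B 2/2
The smallest same-type fraction is 1/2 at (4,0), which reduces to 1/2. Any threshold above that leaves this agent unsatisfied.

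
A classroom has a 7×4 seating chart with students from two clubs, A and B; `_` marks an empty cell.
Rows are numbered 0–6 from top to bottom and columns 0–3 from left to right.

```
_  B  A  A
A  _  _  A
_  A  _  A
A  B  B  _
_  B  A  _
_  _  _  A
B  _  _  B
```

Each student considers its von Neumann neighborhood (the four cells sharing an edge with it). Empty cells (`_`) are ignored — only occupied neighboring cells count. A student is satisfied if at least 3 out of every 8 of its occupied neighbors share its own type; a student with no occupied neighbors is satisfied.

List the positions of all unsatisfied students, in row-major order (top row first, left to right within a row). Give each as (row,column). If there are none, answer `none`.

(0,1)B 0/1 unhappy
(0,2)A 1/2 ok
(0,3)A 2/2 ok
(1,0)A 0/0 ok
(1,3)A 2/2 ok
(2,1)A 0/1 unhappy
(2,3)A 1/1 ok
(3,0)A 0/1 unhappy
(3,1)B 2/4 ok
(3,2)B 1/2 ok
(4,1)B 1/2 ok
(4,2)A 0/2 unhappy
(5,3)A 0/1 unhappy
(6,0)B 0/0 ok
(6,3)B 0/1 unhappy

(0,1), (2,1), (3,0), (4,2), (5,3), (6,3)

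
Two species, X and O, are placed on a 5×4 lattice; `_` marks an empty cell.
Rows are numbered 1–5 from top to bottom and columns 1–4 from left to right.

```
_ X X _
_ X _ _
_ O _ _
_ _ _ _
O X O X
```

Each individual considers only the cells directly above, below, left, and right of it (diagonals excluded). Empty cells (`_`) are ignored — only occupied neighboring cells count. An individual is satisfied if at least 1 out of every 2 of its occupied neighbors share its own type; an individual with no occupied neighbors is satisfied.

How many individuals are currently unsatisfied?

5

Row 1: (1,2)X 2/2 ok · (1,3)X 1/1 ok
Row 2: (2,2)X 1/2 ok
Row 3: (3,2)O 0/1 unhappy
Row 5: (5,1)O 0/1 unhappy · (5,2)X 0/2 unhappy · (5,3)O 0/2 unhappy · (5,4)X 0/1 unhappy
Unsatisfied: (3,2), (5,1), (5,2), (5,3), (5,4) — 5 in total.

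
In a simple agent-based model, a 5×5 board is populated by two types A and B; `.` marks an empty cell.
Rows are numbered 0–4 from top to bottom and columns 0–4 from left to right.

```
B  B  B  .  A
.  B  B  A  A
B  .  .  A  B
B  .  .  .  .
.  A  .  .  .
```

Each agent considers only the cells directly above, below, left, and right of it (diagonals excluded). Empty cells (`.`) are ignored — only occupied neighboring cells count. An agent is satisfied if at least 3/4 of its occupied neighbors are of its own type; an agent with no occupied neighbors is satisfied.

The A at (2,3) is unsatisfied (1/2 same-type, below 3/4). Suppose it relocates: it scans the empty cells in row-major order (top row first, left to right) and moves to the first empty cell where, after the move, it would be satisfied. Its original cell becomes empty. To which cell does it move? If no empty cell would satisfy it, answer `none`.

Vacating (2,3). Empty cells in order:
  (0,3): 2/3 same-type → still unsatisfied.
  (1,0): 0/3 same-type → still unsatisfied.
  (2,1): 0/2 same-type → still unsatisfied.
  (2,2): 0/1 same-type → still unsatisfied.
  (3,1): 1/2 same-type → still unsatisfied.
  (3,2): 0/0 same-type → satisfied — stop here.

(3,2)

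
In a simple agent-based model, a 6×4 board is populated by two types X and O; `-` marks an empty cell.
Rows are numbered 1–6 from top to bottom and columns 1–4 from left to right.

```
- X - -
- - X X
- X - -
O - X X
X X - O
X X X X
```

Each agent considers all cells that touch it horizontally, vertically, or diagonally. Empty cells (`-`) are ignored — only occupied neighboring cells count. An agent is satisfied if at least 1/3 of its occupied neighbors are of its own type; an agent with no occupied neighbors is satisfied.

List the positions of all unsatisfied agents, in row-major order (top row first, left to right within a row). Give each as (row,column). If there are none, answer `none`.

(1,2)X 1/1 ok
(2,3)X 3/3 ok
(2,4)X 1/1 ok
(3,2)X 2/3 ok
(4,1)O 0/3 unhappy
(4,3)X 3/4 ok
(4,4)X 1/2 ok
(5,1)X 3/4 ok
(5,2)X 5/6 ok
(5,4)O 0/4 unhappy
(6,1)X 3/3 ok
(6,2)X 4/4 ok
(6,3)X 3/4 ok
(6,4)X 1/2 ok

(4,1), (5,4)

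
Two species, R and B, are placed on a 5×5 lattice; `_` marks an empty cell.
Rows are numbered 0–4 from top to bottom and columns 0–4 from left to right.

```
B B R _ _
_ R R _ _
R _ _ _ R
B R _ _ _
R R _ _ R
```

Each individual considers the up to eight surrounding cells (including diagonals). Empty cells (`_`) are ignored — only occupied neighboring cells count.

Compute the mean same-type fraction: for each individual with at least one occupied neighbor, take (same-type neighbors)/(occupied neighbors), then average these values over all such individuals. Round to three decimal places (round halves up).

0.543

Row 0: (0,0)B 1/2 · (0,1)B 1/4 · (0,2)R 2/3
Row 1: (1,1)R 3/5 · (1,2)R 2/3
Row 2: (2,0)R 2/3 · (2,4)R — no occupied neighbors
Row 3: (3,0)B 0/4 · (3,1)R 3/4
Row 4: (4,0)R 2/3 · (4,1)R 2/3 · (4,4)R — no occupied neighbors
Sum over 10 individuals: 1/2 + 1/4 + 2/3 + 3/5 + 2/3 + 2/3 + 0/4 + 3/4 + 2/3 + 2/3 = 163/30; mean = 163/30 ÷ 10 = 163/300 = 0.543333… → 0.543.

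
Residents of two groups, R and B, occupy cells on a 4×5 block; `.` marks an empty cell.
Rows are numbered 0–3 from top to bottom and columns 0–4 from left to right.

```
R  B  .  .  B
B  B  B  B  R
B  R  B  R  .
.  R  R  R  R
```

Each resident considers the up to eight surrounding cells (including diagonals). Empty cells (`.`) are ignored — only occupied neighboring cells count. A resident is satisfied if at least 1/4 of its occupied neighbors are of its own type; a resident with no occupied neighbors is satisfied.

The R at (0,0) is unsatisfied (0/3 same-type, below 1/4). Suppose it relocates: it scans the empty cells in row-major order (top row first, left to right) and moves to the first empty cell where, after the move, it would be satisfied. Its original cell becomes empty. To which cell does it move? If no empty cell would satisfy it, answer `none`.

(0,3)

Vacating (0,0). Empty cells in order:
  (0,2): 0/4 same-type → still unsatisfied.
  (0,3): 1/4 same-type → satisfied — stop here.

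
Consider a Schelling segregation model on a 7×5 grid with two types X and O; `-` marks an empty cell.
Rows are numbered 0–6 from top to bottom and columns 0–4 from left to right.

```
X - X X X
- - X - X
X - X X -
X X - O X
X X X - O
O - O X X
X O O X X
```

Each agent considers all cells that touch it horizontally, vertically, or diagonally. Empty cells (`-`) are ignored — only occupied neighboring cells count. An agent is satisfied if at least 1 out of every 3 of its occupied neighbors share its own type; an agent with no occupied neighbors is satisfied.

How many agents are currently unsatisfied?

4

(0,0)X 0/0 satisfied
(0,2)X 2/2 satisfied
(0,3)X 4/4 satisfied
(0,4)X 2/2 satisfied
(1,2)X 4/4 satisfied
(1,4)X 3/3 satisfied
(2,0)X 2/2 satisfied
(2,2)X 3/4 satisfied
(2,3)X 4/5 satisfied
(3,0)X 4/4 satisfied
(3,1)X 6/6 satisfied
(3,3)O 1/5 not
(3,4)X 1/3 satisfied
(4,0)X 3/4 satisfied
(4,1)X 4/6 satisfied
(4,2)X 3/5 satisfied
(4,4)O 1/4 not
(5,0)O 1/4 not
(5,2)O 2/6 satisfied
(5,3)X 4/7 satisfied
(5,4)X 3/4 satisfied
(6,0)X 0/2 not
(6,1)O 3/4 satisfied
(6,2)O 2/4 satisfied
(6,3)X 3/5 satisfied
(6,4)X 3/3 satisfied
Unsatisfied: (3,3), (4,4), (5,0), (6,0) — 4 in total.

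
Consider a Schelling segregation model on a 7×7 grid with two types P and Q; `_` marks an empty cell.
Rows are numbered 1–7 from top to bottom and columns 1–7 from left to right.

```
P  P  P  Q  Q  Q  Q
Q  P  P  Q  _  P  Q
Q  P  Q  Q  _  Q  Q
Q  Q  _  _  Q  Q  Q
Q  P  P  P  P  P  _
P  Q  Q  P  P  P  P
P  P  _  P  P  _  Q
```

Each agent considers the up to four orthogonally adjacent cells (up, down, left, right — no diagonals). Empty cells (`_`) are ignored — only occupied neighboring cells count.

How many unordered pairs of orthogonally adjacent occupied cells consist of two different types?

22

Scan each occupied cell's neighbors to the right and below so each pair is counted once.
From row 1: 3 unlike of 12 pairs (running 3/12).
From row 2: 5 unlike of 10 pairs (running 8/22).
From row 3: 3 unlike of 8 pairs (running 11/30).
From row 4: 3 unlike of 7 pairs (running 14/37).
From row 5: 4 unlike of 11 pairs (running 18/48).
From row 6: 4 unlike of 11 pairs (running 22/59).
From row 7: 0 unlike of 2 pairs (running 22/61).
Total adjacent occupied pairs: 61; unlike-type pairs: 22.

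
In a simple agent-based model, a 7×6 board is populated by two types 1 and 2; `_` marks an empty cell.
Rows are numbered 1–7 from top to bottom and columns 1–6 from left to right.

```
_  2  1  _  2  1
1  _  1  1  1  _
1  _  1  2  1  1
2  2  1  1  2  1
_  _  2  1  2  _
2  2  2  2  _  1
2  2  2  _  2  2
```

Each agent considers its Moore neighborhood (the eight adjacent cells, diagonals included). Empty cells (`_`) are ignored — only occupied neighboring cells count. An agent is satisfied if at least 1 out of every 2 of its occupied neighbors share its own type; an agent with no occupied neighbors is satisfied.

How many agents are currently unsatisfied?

9

Row 1: (1,2)2 0/3 not · (1,3)1 2/3 satisfied · (1,5)2 0/3 not · (1,6)1 1/2 satisfied
Row 2: (2,1)1 1/2 satisfied · (2,3)1 3/5 satisfied · (2,4)1 5/7 satisfied · (2,5)1 4/6 satisfied
Row 3: (3,1)1 1/3 not · (3,3)1 4/6 satisfied · (3,4)2 1/8 not · (3,5)1 5/7 satisfied · (3,6)1 3/4 satisfied
Row 4: (4,1)2 1/2 satisfied · (4,2)2 2/5 not · (4,3)1 3/6 satisfied · (4,4)1 4/8 satisfied · (4,5)2 2/7 not · (4,6)1 2/4 satisfied
Row 5: (5,3)2 4/7 satisfied · (5,4)1 2/7 not · (5,5)2 2/6 not
Row 6: (6,1)2 3/3 satisfied · (6,2)2 6/6 satisfied · (6,3)2 5/6 satisfied · (6,4)2 5/6 satisfied · (6,6)1 0/3 not
Row 7: (7,1)2 3/3 satisfied · (7,2)2 5/5 satisfied · (7,3)2 4/4 satisfied · (7,5)2 2/3 satisfied · (7,6)2 1/2 satisfied
Unsatisfied: (1,2), (1,5), (3,1), (3,4), (4,2), (4,5), (5,4), (5,5), (6,6) — 9 in total.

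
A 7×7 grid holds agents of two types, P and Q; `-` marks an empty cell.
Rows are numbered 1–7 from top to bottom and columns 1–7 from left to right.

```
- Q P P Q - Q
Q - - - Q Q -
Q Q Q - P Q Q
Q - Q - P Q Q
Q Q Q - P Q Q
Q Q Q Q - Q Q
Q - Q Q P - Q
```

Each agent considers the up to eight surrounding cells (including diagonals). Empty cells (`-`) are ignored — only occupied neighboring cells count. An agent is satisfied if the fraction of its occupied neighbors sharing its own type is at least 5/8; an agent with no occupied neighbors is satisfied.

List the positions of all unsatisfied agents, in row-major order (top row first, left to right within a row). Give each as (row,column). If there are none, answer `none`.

Row 1: (1,2)Q 1/2 unhappy · (1,3)P 1/2 unhappy · (1,4)P 1/3 unhappy · (1,5)Q 2/3 ok · (1,7)Q 1/1 ok
Row 2: (2,1)Q 3/3 ok · (2,5)Q 3/5 unhappy · (2,6)Q 5/6 ok
Row 3: (3,1)Q 3/3 ok · (3,2)Q 5/5 ok · (3,3)Q 2/2 ok · (3,5)P 1/5 unhappy · (3,6)Q 5/7 ok · (3,7)Q 4/4 ok
Row 4: (4,1)Q 4/4 ok · (4,3)Q 4/4 ok · (4,5)P 2/5 unhappy · (4,6)Q 5/8 ok · (4,7)Q 5/5 ok
Row 5: (5,1)Q 4/4 ok · (5,2)Q 7/7 ok · (5,3)Q 5/5 ok · (5,5)P 1/5 unhappy · (5,6)Q 5/7 ok · (5,7)Q 5/5 ok
Row 6: (6,1)Q 4/4 ok · (6,2)Q 7/7 ok · (6,3)Q 6/6 ok · (6,4)Q 4/6 ok · (6,6)Q 4/6 ok · (6,7)Q 4/4 ok
Row 7: (7,1)Q 2/2 ok · (7,3)Q 4/4 ok · (7,4)Q 3/4 ok · (7,5)P 0/3 unhappy · (7,7)Q 2/2 ok

(1,2), (1,3), (1,4), (2,5), (3,5), (4,5), (5,5), (7,5)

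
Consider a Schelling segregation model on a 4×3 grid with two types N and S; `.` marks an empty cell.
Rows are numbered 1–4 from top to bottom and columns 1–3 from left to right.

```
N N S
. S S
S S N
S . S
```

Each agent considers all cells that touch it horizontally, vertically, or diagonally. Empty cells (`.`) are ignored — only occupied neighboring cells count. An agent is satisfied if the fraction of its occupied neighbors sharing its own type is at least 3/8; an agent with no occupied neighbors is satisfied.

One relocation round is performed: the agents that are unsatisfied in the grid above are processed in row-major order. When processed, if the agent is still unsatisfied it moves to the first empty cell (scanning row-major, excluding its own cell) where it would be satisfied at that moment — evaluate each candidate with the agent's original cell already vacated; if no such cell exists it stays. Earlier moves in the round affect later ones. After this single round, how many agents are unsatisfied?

Initially unsatisfied (in order): (1,2), (3,3).
  (1,2): no empty cell satisfies it; stays.
  (3,3) → (2,1).
Resulting grid:
N N S
N S S
S S .
S . S
All satisfied now.

0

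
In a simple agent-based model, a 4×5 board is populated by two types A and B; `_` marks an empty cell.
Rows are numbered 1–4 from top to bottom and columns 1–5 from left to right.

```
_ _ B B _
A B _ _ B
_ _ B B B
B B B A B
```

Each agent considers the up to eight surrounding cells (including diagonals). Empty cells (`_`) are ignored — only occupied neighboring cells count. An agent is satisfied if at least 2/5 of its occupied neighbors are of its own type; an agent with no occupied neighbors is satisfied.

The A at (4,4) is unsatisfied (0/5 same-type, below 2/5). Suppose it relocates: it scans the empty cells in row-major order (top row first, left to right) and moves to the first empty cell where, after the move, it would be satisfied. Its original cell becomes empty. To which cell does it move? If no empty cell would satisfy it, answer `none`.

Vacating (4,4). Empty cells in order:
  (1,1): 1/2 same-type → satisfied — stop here.

(1,1)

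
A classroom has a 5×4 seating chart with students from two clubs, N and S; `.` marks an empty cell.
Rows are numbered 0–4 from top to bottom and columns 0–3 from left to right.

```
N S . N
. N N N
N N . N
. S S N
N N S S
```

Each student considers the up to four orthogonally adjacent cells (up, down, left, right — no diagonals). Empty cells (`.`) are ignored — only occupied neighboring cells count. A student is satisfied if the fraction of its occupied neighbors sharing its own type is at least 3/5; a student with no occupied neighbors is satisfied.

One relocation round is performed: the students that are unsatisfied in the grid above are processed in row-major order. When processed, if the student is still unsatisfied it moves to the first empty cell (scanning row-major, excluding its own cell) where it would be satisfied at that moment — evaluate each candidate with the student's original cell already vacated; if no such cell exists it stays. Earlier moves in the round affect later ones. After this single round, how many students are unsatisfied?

2

Initially unsatisfied (in order): (0,0), (0,1), (3,1), (3,3), (4,1), (4,3).
  (0,0) → (0,2).
  (0,1) → (0,0).
  (3,1): no empty cell satisfies it; stays.
  (3,3) → (0,1).
  (4,1) → (1,0).
  (4,3): now satisfied by earlier moves; stays.
Resulting grid:
S N N N
N N N N
N N . N
. S S .
N . S S
Unsatisfied now: (0,0), (3,1).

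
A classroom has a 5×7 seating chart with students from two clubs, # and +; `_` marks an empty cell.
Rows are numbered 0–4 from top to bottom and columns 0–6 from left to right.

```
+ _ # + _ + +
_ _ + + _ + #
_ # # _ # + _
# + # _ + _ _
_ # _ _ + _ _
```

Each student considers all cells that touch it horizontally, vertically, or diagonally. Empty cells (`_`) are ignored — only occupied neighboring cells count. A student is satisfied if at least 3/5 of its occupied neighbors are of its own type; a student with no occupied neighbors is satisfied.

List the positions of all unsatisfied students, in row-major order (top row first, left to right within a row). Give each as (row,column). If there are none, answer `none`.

(0,2), (1,2), (1,3), (1,6), (2,2), (2,4), (2,5), (3,1)

(0,0)+ 0/0 ✓
(0,2)# 0/3 ✗
(0,3)+ 2/3 ✓
(0,5)+ 2/3 ✓
(0,6)+ 2/3 ✓
(1,2)+ 2/5 ✗
(1,3)+ 2/5 ✗
(1,5)+ 3/5 ✓
(1,6)# 0/4 ✗
(2,1)# 3/5 ✓
(2,2)# 2/5 ✗
(2,4)# 0/4 ✗
(2,5)+ 2/4 ✗
(3,0)# 2/3 ✓
(3,1)+ 0/5 ✗
(3,2)# 3/4 ✓
(3,4)+ 2/3 ✓
(4,1)# 2/3 ✓
(4,4)+ 1/1 ✓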